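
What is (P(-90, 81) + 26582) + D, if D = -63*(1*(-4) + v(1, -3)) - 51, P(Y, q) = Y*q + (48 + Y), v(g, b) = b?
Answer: 19640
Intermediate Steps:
P(Y, q) = 48 + Y + Y*q
D = 390 (D = -63*(1*(-4) - 3) - 51 = -63*(-4 - 3) - 51 = -63*(-7) - 51 = 441 - 51 = 390)
(P(-90, 81) + 26582) + D = ((48 - 90 - 90*81) + 26582) + 390 = ((48 - 90 - 7290) + 26582) + 390 = (-7332 + 26582) + 390 = 19250 + 390 = 19640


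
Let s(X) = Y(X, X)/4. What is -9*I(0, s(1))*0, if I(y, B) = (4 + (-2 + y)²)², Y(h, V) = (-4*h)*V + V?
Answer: 0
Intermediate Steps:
Y(h, V) = V - 4*V*h (Y(h, V) = -4*V*h + V = V - 4*V*h)
s(X) = X*(1 - 4*X)/4 (s(X) = (X*(1 - 4*X))/4 = (X*(1 - 4*X))*(¼) = X*(1 - 4*X)/4)
-9*I(0, s(1))*0 = -9*(4 + (-2 + 0)²)²*0 = -9*(4 + (-2)²)²*0 = -9*(4 + 4)²*0 = -9*8²*0 = -9*64*0 = -576*0 = 0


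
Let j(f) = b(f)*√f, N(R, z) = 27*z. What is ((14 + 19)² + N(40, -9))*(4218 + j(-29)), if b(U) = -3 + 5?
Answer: 3568428 + 1692*I*√29 ≈ 3.5684e+6 + 9111.7*I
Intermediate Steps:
b(U) = 2
j(f) = 2*√f
((14 + 19)² + N(40, -9))*(4218 + j(-29)) = ((14 + 19)² + 27*(-9))*(4218 + 2*√(-29)) = (33² - 243)*(4218 + 2*(I*√29)) = (1089 - 243)*(4218 + 2*I*√29) = 846*(4218 + 2*I*√29) = 3568428 + 1692*I*√29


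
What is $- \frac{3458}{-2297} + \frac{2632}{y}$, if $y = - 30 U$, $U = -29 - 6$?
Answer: $\frac{691186}{172275} \approx 4.0121$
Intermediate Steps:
$U = -35$ ($U = -29 - 6 = -35$)
$y = 1050$ ($y = \left(-30\right) \left(-35\right) = 1050$)
$- \frac{3458}{-2297} + \frac{2632}{y} = - \frac{3458}{-2297} + \frac{2632}{1050} = \left(-3458\right) \left(- \frac{1}{2297}\right) + 2632 \cdot \frac{1}{1050} = \frac{3458}{2297} + \frac{188}{75} = \frac{691186}{172275}$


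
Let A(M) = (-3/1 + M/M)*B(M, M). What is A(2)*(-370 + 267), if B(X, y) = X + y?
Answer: 824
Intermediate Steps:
A(M) = -4*M (A(M) = (-3/1 + M/M)*(M + M) = (-3*1 + 1)*(2*M) = (-3 + 1)*(2*M) = -4*M)
A(2)*(-370 + 267) = (-4*2)*(-370 + 267) = -8*(-103) = 824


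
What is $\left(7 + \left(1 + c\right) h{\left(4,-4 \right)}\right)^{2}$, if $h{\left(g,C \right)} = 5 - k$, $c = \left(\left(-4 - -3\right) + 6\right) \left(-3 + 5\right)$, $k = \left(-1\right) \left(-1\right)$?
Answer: $2601$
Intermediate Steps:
$k = 1$
$c = 10$ ($c = \left(\left(-4 + 3\right) + 6\right) 2 = \left(-1 + 6\right) 2 = 5 \cdot 2 = 10$)
$h{\left(g,C \right)} = 4$ ($h{\left(g,C \right)} = 5 - 1 = 4$)
$\left(7 + \left(1 + c\right) h{\left(4,-4 \right)}\right)^{2} = \left(7 + \left(1 + 10\right) 4\right)^{2} = \left(7 + 11 \cdot 4\right)^{2} = \left(7 + 44\right)^{2} = 51^{2} = 2601$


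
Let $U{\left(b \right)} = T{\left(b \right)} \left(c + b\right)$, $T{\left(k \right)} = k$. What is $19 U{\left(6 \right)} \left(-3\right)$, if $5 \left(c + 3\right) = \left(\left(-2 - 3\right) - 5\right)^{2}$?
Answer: $-7866$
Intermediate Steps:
$c = 17$ ($c = -3 + \frac{\left(\left(-2 - 3\right) - 5\right)^{2}}{5} = -3 + \frac{\left(-5 - 5\right)^{2}}{5} = -3 + \frac{\left(-10\right)^{2}}{5} = -3 + \frac{1}{5} \cdot 100 = -3 + 20 = 17$)
$U{\left(b \right)} = b \left(17 + b\right)$
$19 U{\left(6 \right)} \left(-3\right) = 19 \cdot 6 \left(17 + 6\right) \left(-3\right) = 19 \cdot 6 \cdot 23 \left(-3\right) = 19 \cdot 138 \left(-3\right) = 2622 \left(-3\right) = -7866$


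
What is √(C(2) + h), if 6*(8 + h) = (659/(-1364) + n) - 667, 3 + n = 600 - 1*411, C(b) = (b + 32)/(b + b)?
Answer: I*√1335323946/4092 ≈ 8.9301*I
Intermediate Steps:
C(b) = (32 + b)/(2*b) (C(b) = (32 + b)/((2*b)) = (32 + b)*(1/(2*b)) = (32 + b)/(2*b))
n = 186 (n = -3 + (600 - 1*411) = -3 + (600 - 411) = -3 + 189 = 186)
h = -722215/8184 (h = -8 + ((659/(-1364) + 186) - 667)/6 = -8 + ((659*(-1/1364) + 186) - 667)/6 = -8 + ((-659/1364 + 186) - 667)/6 = -8 + (253045/1364 - 667)/6 = -8 + (⅙)*(-656743/1364) = -8 - 656743/8184 = -722215/8184 ≈ -88.247)
√(C(2) + h) = √((½)*(32 + 2)/2 - 722215/8184) = √((½)*(½)*34 - 722215/8184) = √(17/2 - 722215/8184) = √(-652651/8184) = I*√1335323946/4092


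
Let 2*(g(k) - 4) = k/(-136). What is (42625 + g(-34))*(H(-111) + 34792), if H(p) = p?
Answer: 11827365473/8 ≈ 1.4784e+9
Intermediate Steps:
g(k) = 4 - k/272 (g(k) = 4 + (k/(-136))/2 = 4 + (k*(-1/136))/2 = 4 + (-k/136)/2 = 4 - k/272)
(42625 + g(-34))*(H(-111) + 34792) = (42625 + (4 - 1/272*(-34)))*(-111 + 34792) = (42625 + (4 + 1/8))*34681 = (42625 + 33/8)*34681 = (341033/8)*34681 = 11827365473/8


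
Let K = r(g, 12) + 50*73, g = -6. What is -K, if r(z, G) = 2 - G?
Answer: -3640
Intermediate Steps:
K = 3640 (K = (2 - 1*12) + 50*73 = (2 - 12) + 3650 = -10 + 3650 = 3640)
-K = -1*3640 = -3640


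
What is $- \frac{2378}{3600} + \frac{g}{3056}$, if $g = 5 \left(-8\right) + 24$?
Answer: $- \frac{228899}{343800} \approx -0.66579$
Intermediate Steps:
$g = -16$ ($g = -40 + 24 = -16$)
$- \frac{2378}{3600} + \frac{g}{3056} = - \frac{2378}{3600} - \frac{16}{3056} = \left(-2378\right) \frac{1}{3600} - \frac{1}{191} = - \frac{1189}{1800} - \frac{1}{191} = - \frac{228899}{343800}$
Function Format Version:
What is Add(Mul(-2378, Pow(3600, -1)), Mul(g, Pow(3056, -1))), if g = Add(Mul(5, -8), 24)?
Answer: Rational(-228899, 343800) ≈ -0.66579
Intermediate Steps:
g = -16 (g = Add(-40, 24) = -16)
Add(Mul(-2378, Pow(3600, -1)), Mul(g, Pow(3056, -1))) = Add(Mul(-2378, Pow(3600, -1)), Mul(-16, Pow(3056, -1))) = Add(Mul(-2378, Rational(1, 3600)), Mul(-16, Rational(1, 3056))) = Add(Rational(-1189, 1800), Rational(-1, 191)) = Rational(-228899, 343800)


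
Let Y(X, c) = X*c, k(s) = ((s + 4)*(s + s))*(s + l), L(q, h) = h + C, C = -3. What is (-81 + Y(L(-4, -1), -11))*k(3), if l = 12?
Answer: -23310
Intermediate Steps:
L(q, h) = -3 + h (L(q, h) = h - 3 = -3 + h)
k(s) = 2*s*(4 + s)*(12 + s) (k(s) = ((s + 4)*(s + s))*(s + 12) = ((4 + s)*(2*s))*(12 + s) = (2*s*(4 + s))*(12 + s) = 2*s*(4 + s)*(12 + s))
(-81 + Y(L(-4, -1), -11))*k(3) = (-81 + (-3 - 1)*(-11))*(2*3*(48 + 3**2 + 16*3)) = (-81 - 4*(-11))*(2*3*(48 + 9 + 48)) = (-81 + 44)*(2*3*105) = -37*630 = -23310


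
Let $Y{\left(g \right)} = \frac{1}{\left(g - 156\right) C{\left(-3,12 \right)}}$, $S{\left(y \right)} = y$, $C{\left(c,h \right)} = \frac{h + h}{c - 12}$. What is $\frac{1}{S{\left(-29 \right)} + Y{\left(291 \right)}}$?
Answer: $- \frac{216}{6265} \approx -0.034477$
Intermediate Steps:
$C{\left(c,h \right)} = \frac{2 h}{-12 + c}$
$Y{\left(g \right)} = - \frac{5}{8 \left(-156 + g\right)}$ ($Y{\left(g \right)} = \frac{1}{\left(g - 156\right) 2 \cdot 12 \frac{1}{-12 - 3}} = \frac{1}{\left(-156 + g\right) 2 \cdot 12 \frac{1}{-15}} = \frac{1}{\left(-156 + g\right) 2 \cdot 12 \left(- \frac{1}{15}\right)} = \frac{1}{\left(-156 + g\right) \left(- \frac{8}{5}\right)} = \frac{1}{-156 + g} \left(- \frac{5}{8}\right) = - \frac{5}{8 \left(-156 + g\right)}$)
$\frac{1}{S{\left(-29 \right)} + Y{\left(291 \right)}} = \frac{1}{-29 - \frac{5}{-1248 + 8 \cdot 291}} = \frac{1}{-29 - \frac{5}{-1248 + 2328}} = \frac{1}{-29 - \frac{5}{1080}} = \frac{1}{-29 - \frac{1}{216}} = \frac{1}{- \frac{6265}{216}} = - \frac{216}{6265}$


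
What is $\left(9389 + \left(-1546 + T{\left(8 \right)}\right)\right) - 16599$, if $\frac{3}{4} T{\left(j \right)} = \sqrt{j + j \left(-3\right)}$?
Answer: $-8756 + \frac{16 i}{3} \approx -8756.0 + 5.3333 i$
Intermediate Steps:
$T{\left(j \right)} = \frac{4 \sqrt{2} \sqrt{- j}}{3}$ ($T{\left(j \right)} = \frac{4 \sqrt{j + j \left(-3\right)}}{3} = \frac{4 \sqrt{j - 3 j}}{3} = \frac{4 \sqrt{- 2 j}}{3} = \frac{4 \sqrt{2} \sqrt{- j}}{3}$)
$\left(9389 + \left(-1546 + T{\left(8 \right)}\right)\right) - 16599 = \left(9389 - \left(1546 - \frac{4 \sqrt{2} \sqrt{\left(-1\right) 8}}{3}\right)\right) - 16599 = \left(9389 - \left(1546 - \frac{4 \sqrt{2} \sqrt{-8}}{3}\right)\right) - 16599 = \left(9389 - \left(1546 - \frac{4 \sqrt{2} \cdot 2 i \sqrt{2}}{3}\right)\right) - 16599 = \left(9389 - \left(1546 - \frac{16 i}{3}\right)\right) - 16599 = \left(7843 + \frac{16 i}{3}\right) - 16599 = -8756 + \frac{16 i}{3}$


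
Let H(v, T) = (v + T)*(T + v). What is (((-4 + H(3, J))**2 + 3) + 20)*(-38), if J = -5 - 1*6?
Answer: -137674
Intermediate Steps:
J = -11 (J = -5 - 6 = -11)
H(v, T) = (T + v)**2 (H(v, T) = (T + v)*(T + v) = (T + v)**2)
(((-4 + H(3, J))**2 + 3) + 20)*(-38) = (((-4 + (-11 + 3)**2)**2 + 3) + 20)*(-38) = (((-4 + (-8)**2)**2 + 3) + 20)*(-38) = (((-4 + 64)**2 + 3) + 20)*(-38) = ((60**2 + 3) + 20)*(-38) = ((3600 + 3) + 20)*(-38) = (3603 + 20)*(-38) = 3623*(-38) = -137674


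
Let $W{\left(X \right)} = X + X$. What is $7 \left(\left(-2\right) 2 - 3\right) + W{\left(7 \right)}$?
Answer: $-35$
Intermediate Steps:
$W{\left(X \right)} = 2 X$
$7 \left(\left(-2\right) 2 - 3\right) + W{\left(7 \right)} = 7 \left(\left(-2\right) 2 - 3\right) + 2 \cdot 7 = 7 \left(-4 - 3\right) + 14 = 7 \left(-7\right) + 14 = -49 + 14 = -35$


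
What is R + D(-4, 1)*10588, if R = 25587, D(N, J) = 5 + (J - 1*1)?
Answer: 78527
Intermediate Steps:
D(N, J) = 4 + J (D(N, J) = 5 + (J - 1) = 5 + (-1 + J) = 4 + J)
R + D(-4, 1)*10588 = 25587 + (4 + 1)*10588 = 25587 + 5*10588 = 25587 + 52940 = 78527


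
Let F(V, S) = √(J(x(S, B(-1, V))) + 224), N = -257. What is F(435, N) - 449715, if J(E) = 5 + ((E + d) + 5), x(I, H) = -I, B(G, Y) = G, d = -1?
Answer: -449715 + 7*√10 ≈ -4.4969e+5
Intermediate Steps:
J(E) = 9 + E (J(E) = 5 + ((E - 1) + 5) = 5 + ((-1 + E) + 5) = 5 + (4 + E) = 9 + E)
F(V, S) = √(233 - S) (F(V, S) = √((9 - S) + 224) = √(233 - S))
F(435, N) - 449715 = √(233 - 1*(-257)) - 449715 = √(233 + 257) - 449715 = √490 - 449715 = 7*√10 - 449715 = -449715 + 7*√10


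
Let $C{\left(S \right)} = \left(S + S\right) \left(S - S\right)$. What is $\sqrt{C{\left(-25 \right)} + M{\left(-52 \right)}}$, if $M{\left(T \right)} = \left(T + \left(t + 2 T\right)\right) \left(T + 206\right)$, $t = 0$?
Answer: $2 i \sqrt{6006} \approx 155.0 i$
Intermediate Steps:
$M{\left(T \right)} = 3 T \left(206 + T\right)$ ($M{\left(T \right)} = \left(T + \left(0 + 2 T\right)\right) \left(T + 206\right) = \left(T + 2 T\right) \left(206 + T\right) = 3 T \left(206 + T\right)$)
$C{\left(S \right)} = 0$ ($C{\left(S \right)} = 2 S 0 = 0$)
$\sqrt{C{\left(-25 \right)} + M{\left(-52 \right)}} = \sqrt{0 + 3 \left(-52\right) \left(206 - 52\right)} = \sqrt{0 + 3 \left(-52\right) 154} = \sqrt{0 - 24024} = \sqrt{-24024} = 2 i \sqrt{6006}$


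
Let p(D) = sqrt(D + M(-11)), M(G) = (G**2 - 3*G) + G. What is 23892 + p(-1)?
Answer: 23892 + sqrt(142) ≈ 23904.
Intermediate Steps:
M(G) = G**2 - 2*G
p(D) = sqrt(143 + D) (p(D) = sqrt(D - 11*(-2 - 11)) = sqrt(D - 11*(-13)) = sqrt(D + 143) = sqrt(143 + D))
23892 + p(-1) = 23892 + sqrt(143 - 1) = 23892 + sqrt(142)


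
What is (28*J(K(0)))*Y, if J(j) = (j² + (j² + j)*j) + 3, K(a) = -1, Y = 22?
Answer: 2464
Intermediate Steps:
J(j) = 3 + j² + j*(j + j²) (J(j) = (j² + (j + j²)*j) + 3 = (j² + j*(j + j²)) + 3 = 3 + j² + j*(j + j²))
(28*J(K(0)))*Y = (28*(3 + (-1)³ + 2*(-1)²))*22 = (28*(3 - 1 + 2*1))*22 = (28*(3 - 1 + 2))*22 = (28*4)*22 = 112*22 = 2464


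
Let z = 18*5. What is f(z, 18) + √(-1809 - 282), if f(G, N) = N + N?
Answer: 36 + I*√2091 ≈ 36.0 + 45.727*I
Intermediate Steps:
z = 90
f(G, N) = 2*N
f(z, 18) + √(-1809 - 282) = 2*18 + √(-1809 - 282) = 36 + √(-2091) = 36 + I*√2091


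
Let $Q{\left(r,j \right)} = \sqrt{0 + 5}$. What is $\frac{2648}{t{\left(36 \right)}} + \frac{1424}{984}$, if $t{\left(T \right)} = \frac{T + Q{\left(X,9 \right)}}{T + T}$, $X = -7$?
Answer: $\frac{844454566}{158793} - \frac{190656 \sqrt{5}}{1291} \approx 4987.7$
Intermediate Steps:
$Q{\left(r,j \right)} = \sqrt{5}$
$t{\left(T \right)} = \frac{T + \sqrt{5}}{2 T}$ ($t{\left(T \right)} = \frac{T + \sqrt{5}}{T + T} = \frac{T + \sqrt{5}}{2 T}$)
$\frac{2648}{t{\left(36 \right)}} + \frac{1424}{984} = \frac{2648}{\frac{1}{2} \cdot \frac{1}{36} \left(36 + \sqrt{5}\right)} + \frac{1424}{984} = \frac{2648}{\frac{1}{2} \cdot \frac{1}{36} \left(36 + \sqrt{5}\right)} + 1424 \cdot \frac{1}{984} = \frac{2648}{\frac{1}{2} + \frac{\sqrt{5}}{72}} + \frac{178}{123} = \frac{178}{123} + \frac{2648}{\frac{1}{2} + \frac{\sqrt{5}}{72}}$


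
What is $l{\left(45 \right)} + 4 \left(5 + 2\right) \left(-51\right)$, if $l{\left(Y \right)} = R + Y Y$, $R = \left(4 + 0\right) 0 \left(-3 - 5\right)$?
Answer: $597$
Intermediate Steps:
$R = 0$ ($R = 4 \cdot 0 \left(-8\right) = 4 \cdot 0 = 0$)
$l{\left(Y \right)} = Y^{2}$ ($l{\left(Y \right)} = 0 + Y Y = 0 + Y^{2} = Y^{2}$)
$l{\left(45 \right)} + 4 \left(5 + 2\right) \left(-51\right) = 45^{2} + 4 \left(5 + 2\right) \left(-51\right) = 2025 + 4 \cdot 7 \left(-51\right) = 2025 + 28 \left(-51\right) = 2025 - 1428 = 597$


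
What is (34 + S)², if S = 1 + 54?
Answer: 7921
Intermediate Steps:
S = 55
(34 + S)² = (34 + 55)² = 89² = 7921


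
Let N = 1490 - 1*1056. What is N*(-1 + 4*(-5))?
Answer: -9114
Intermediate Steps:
N = 434 (N = 1490 - 1056 = 434)
N*(-1 + 4*(-5)) = 434*(-1 + 4*(-5)) = 434*(-1 - 20) = 434*(-21) = -9114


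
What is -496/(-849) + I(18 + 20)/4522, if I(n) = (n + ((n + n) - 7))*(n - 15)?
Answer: 4332301/3839178 ≈ 1.1284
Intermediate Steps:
I(n) = (-15 + n)*(-7 + 3*n) (I(n) = (n + (2*n - 7))*(-15 + n) = (n + (-7 + 2*n))*(-15 + n) = (-7 + 3*n)*(-15 + n) = (-15 + n)*(-7 + 3*n))
-496/(-849) + I(18 + 20)/4522 = -496/(-849) + (105 - 52*(18 + 20) + 3*(18 + 20)**2)/4522 = -496*(-1/849) + (105 - 52*38 + 3*38**2)*(1/4522) = 496/849 + (105 - 1976 + 3*1444)*(1/4522) = 496/849 + (105 - 1976 + 4332)*(1/4522) = 496/849 + 2461*(1/4522) = 496/849 + 2461/4522 = 4332301/3839178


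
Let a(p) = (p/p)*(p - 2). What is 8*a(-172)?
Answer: -1392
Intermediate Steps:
a(p) = -2 + p (a(p) = 1*(-2 + p) = -2 + p)
8*a(-172) = 8*(-2 - 172) = 8*(-174) = -1392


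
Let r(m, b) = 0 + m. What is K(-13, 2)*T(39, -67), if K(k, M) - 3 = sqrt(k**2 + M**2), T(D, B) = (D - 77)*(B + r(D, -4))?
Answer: 3192 + 1064*sqrt(173) ≈ 17187.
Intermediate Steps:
r(m, b) = m
T(D, B) = (-77 + D)*(B + D) (T(D, B) = (D - 77)*(B + D) = (-77 + D)*(B + D))
K(k, M) = 3 + sqrt(M**2 + k**2) (K(k, M) = 3 + sqrt(k**2 + M**2) = 3 + sqrt(M**2 + k**2))
K(-13, 2)*T(39, -67) = (3 + sqrt(2**2 + (-13)**2))*(39**2 - 77*(-67) - 77*39 - 67*39) = (3 + sqrt(4 + 169))*(1521 + 5159 - 3003 - 2613) = (3 + sqrt(173))*1064 = 3192 + 1064*sqrt(173)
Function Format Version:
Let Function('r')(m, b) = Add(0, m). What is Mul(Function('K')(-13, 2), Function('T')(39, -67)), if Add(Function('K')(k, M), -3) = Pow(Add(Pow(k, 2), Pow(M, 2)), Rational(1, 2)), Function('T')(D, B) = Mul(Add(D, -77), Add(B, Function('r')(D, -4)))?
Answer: Add(3192, Mul(1064, Pow(173, Rational(1, 2)))) ≈ 17187.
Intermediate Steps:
Function('r')(m, b) = m
Function('T')(D, B) = Mul(Add(-77, D), Add(B, D)) (Function('T')(D, B) = Mul(Add(D, -77), Add(B, D)) = Mul(Add(-77, D), Add(B, D)))
Function('K')(k, M) = Add(3, Pow(Add(Pow(M, 2), Pow(k, 2)), Rational(1, 2))) (Function('K')(k, M) = Add(3, Pow(Add(Pow(k, 2), Pow(M, 2)), Rational(1, 2))) = Add(3, Pow(Add(Pow(M, 2), Pow(k, 2)), Rational(1, 2))))
Mul(Function('K')(-13, 2), Function('T')(39, -67)) = Mul(Add(3, Pow(Add(Pow(2, 2), Pow(-13, 2)), Rational(1, 2))), Add(Pow(39, 2), Mul(-77, -67), Mul(-77, 39), Mul(-67, 39))) = Mul(Add(3, Pow(Add(4, 169), Rational(1, 2))), Add(1521, 5159, -3003, -2613)) = Mul(Add(3, Pow(173, Rational(1, 2))), 1064) = Add(3192, Mul(1064, Pow(173, Rational(1, 2))))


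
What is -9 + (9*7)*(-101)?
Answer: -6372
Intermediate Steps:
-9 + (9*7)*(-101) = -9 + 63*(-101) = -9 - 6363 = -6372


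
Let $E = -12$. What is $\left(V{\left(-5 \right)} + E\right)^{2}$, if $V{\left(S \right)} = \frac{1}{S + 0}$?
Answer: $\frac{3721}{25} \approx 148.84$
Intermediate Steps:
$V{\left(S \right)} = \frac{1}{S}$
$\left(V{\left(-5 \right)} + E\right)^{2} = \left(\frac{1}{-5} - 12\right)^{2} = \left(- \frac{1}{5} - 12\right)^{2} = \left(- \frac{61}{5}\right)^{2} = \frac{3721}{25}$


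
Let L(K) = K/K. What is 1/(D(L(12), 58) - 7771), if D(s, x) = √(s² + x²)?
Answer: -7771/60385076 - √3365/60385076 ≈ -0.00012965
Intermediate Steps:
L(K) = 1
1/(D(L(12), 58) - 7771) = 1/(√(1² + 58²) - 7771) = 1/(√(1 + 3364) - 7771) = 1/(√3365 - 7771) = 1/(-7771 + √3365)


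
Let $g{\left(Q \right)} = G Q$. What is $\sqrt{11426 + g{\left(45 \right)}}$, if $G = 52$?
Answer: $\sqrt{13766} \approx 117.33$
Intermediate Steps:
$g{\left(Q \right)} = 52 Q$
$\sqrt{11426 + g{\left(45 \right)}} = \sqrt{11426 + 52 \cdot 45} = \sqrt{11426 + 2340} = \sqrt{13766}$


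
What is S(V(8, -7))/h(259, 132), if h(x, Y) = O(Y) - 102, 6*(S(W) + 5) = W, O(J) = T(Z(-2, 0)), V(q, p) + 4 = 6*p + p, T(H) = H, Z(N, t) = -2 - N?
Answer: 83/612 ≈ 0.13562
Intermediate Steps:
V(q, p) = -4 + 7*p (V(q, p) = -4 + (6*p + p) = -4 + 7*p)
O(J) = 0 (O(J) = -2 - 1*(-2) = -2 + 2 = 0)
S(W) = -5 + W/6
h(x, Y) = -102 (h(x, Y) = 0 - 102 = -102)
S(V(8, -7))/h(259, 132) = (-5 + (-4 + 7*(-7))/6)/(-102) = (-5 + (-4 - 49)/6)*(-1/102) = (-5 + (⅙)*(-53))*(-1/102) = (-5 - 53/6)*(-1/102) = -83/6*(-1/102) = 83/612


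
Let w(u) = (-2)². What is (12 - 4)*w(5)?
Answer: 32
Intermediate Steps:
w(u) = 4
(12 - 4)*w(5) = (12 - 4)*4 = 8*4 = 32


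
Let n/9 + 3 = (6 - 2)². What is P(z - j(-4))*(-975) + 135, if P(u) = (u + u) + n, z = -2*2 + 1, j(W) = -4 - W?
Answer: -108090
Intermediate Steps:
n = 117 (n = -27 + 9*(6 - 2)² = -27 + 9*4² = -27 + 9*16 = -27 + 144 = 117)
z = -3 (z = -4 + 1 = -3)
P(u) = 117 + 2*u (P(u) = (u + u) + 117 = 2*u + 117 = 117 + 2*u)
P(z - j(-4))*(-975) + 135 = (117 + 2*(-3 - (-4 - 1*(-4))))*(-975) + 135 = (117 + 2*(-3 - (-4 + 4)))*(-975) + 135 = (117 + 2*(-3 - 1*0))*(-975) + 135 = (117 + 2*(-3 + 0))*(-975) + 135 = (117 + 2*(-3))*(-975) + 135 = (117 - 6)*(-975) + 135 = 111*(-975) + 135 = -108225 + 135 = -108090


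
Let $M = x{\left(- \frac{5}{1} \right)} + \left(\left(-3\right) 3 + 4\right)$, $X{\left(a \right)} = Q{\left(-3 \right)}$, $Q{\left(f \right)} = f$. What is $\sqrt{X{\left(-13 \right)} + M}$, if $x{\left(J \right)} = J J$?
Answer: $\sqrt{17} \approx 4.1231$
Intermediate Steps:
$X{\left(a \right)} = -3$
$x{\left(J \right)} = J^{2}$
$M = 20$ ($M = \left(- \frac{5}{1}\right)^{2} + \left(\left(-3\right) 3 + 4\right) = \left(\left(-5\right) 1\right)^{2} + \left(-9 + 4\right) = \left(-5\right)^{2} - 5 = 25 - 5 = 20$)
$\sqrt{X{\left(-13 \right)} + M} = \sqrt{-3 + 20} = \sqrt{17}$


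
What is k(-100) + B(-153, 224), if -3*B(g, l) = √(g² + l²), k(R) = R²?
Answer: 10000 - √73585/3 ≈ 9909.6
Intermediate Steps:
B(g, l) = -√(g² + l²)/3
k(-100) + B(-153, 224) = (-100)² - √((-153)² + 224²)/3 = 10000 - √(23409 + 50176)/3 = 10000 - √73585/3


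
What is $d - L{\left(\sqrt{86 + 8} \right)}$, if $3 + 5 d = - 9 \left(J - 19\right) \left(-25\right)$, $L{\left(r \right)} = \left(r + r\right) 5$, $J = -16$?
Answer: $- \frac{7878}{5} - 10 \sqrt{94} \approx -1672.6$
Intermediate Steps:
$L{\left(r \right)} = 10 r$ ($L{\left(r \right)} = 2 r 5 = 10 r$)
$d = - \frac{7878}{5}$ ($d = - \frac{3}{5} + \frac{- 9 \left(-16 - 19\right) \left(-25\right)}{5} = - \frac{3}{5} + \frac{\left(-9\right) \left(-35\right) \left(-25\right)}{5} = - \frac{3}{5} + \frac{315 \left(-25\right)}{5} = - \frac{3}{5} + \frac{1}{5} \left(-7875\right) = - \frac{3}{5} - 1575 = - \frac{7878}{5} \approx -1575.6$)
$d - L{\left(\sqrt{86 + 8} \right)} = - \frac{7878}{5} - 10 \sqrt{86 + 8} = - \frac{7878}{5} - 10 \sqrt{94}$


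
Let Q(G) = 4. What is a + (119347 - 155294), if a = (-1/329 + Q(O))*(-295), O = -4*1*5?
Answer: -12214488/329 ≈ -37126.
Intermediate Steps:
O = -20 (O = -4*5 = -20)
a = -387925/329 (a = (-1/329 + 4)*(-295) = (1315/329)*(-295) = -387925/329 ≈ -1179.1)
a + (119347 - 155294) = -387925/329 + (119347 - 155294) = -387925/329 - 35947 = -12214488/329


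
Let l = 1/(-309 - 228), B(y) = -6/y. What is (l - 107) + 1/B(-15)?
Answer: -112235/1074 ≈ -104.50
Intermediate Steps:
l = -1/537 (l = 1/(-537) = -1/537 ≈ -0.0018622)
(l - 107) + 1/B(-15) = (-1/537 - 107) + 1/(-6/(-15)) = -57460/537 + 1/(-6*(-1/15)) = -57460/537 + 1/(2/5) = -57460/537 + 5/2 = -112235/1074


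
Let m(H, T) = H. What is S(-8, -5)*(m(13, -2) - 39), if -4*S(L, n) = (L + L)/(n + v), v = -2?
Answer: 104/7 ≈ 14.857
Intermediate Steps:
S(L, n) = -L/(2*(-2 + n)) (S(L, n) = -(L + L)/(4*(n - 2)) = -2*L/(4*(-2 + n)) = -L/(2*(-2 + n)))
S(-8, -5)*(m(13, -2) - 39) = (-1*(-8)/(-4 + 2*(-5)))*(13 - 39) = -1*(-8)/(-4 - 10)*(-26) = -1*(-8)/(-14)*(-26) = -1*(-8)*(-1/14)*(-26) = -4/7*(-26) = 104/7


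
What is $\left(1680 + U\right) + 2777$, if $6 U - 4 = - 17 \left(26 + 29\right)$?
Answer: $\frac{25811}{6} \approx 4301.8$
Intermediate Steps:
$U = - \frac{931}{6}$ ($U = \frac{2}{3} + \frac{\left(-17\right) \left(26 + 29\right)}{6} = \frac{2}{3} + \frac{\left(-17\right) 55}{6} = \frac{2}{3} + \frac{1}{6} \left(-935\right) = \frac{2}{3} - \frac{935}{6} = - \frac{931}{6} \approx -155.17$)
$\left(1680 + U\right) + 2777 = \left(1680 - \frac{931}{6}\right) + 2777 = \frac{9149}{6} + 2777 = \frac{25811}{6}$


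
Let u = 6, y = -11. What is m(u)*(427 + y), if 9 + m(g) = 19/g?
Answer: -7280/3 ≈ -2426.7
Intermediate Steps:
m(g) = -9 + 19/g
m(u)*(427 + y) = (-9 + 19/6)*(427 - 11) = (-9 + 19*(⅙))*416 = (-9 + 19/6)*416 = -35/6*416 = -7280/3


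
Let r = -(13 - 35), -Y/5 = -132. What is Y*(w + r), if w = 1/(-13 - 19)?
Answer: 115995/8 ≈ 14499.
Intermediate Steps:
Y = 660 (Y = -5*(-132) = 660)
w = -1/32 (w = 1/(-32) = -1/32 ≈ -0.031250)
r = 22 (r = -1*(-22) = 22)
Y*(w + r) = 660*(-1/32 + 22) = 660*(703/32) = 115995/8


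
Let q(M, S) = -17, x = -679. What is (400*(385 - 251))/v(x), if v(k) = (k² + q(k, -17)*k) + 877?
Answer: 53600/473461 ≈ 0.11321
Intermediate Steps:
v(k) = 877 + k² - 17*k (v(k) = (k² - 17*k) + 877 = 877 + k² - 17*k)
(400*(385 - 251))/v(x) = (400*(385 - 251))/(877 + (-679)² - 17*(-679)) = (400*134)/(877 + 461041 + 11543) = 53600/473461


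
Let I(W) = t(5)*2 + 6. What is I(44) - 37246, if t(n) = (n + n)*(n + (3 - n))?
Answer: -37180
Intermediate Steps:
t(n) = 6*n (t(n) = (2*n)*3 = 6*n)
I(W) = 66 (I(W) = (6*5)*2 + 6 = 30*2 + 6 = 60 + 6 = 66)
I(44) - 37246 = 66 - 37246 = -37180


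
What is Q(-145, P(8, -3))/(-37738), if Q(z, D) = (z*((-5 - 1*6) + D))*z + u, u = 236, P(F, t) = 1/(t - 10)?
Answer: 1512266/245297 ≈ 6.1650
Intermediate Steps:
P(F, t) = 1/(-10 + t)
Q(z, D) = 236 + z²*(-11 + D) (Q(z, D) = (z*((-5 - 1*6) + D))*z + 236 = (z*((-5 - 6) + D))*z + 236 = (z*(-11 + D))*z + 236 = z²*(-11 + D) + 236 = 236 + z²*(-11 + D))
Q(-145, P(8, -3))/(-37738) = (236 - 11*(-145)² + (-145)²/(-10 - 3))/(-37738) = (236 - 11*21025 + 21025/(-13))*(-1/37738) = (236 - 231275 - 1/13*21025)*(-1/37738) = (236 - 231275 - 21025/13)*(-1/37738) = -3024532/13*(-1/37738) = 1512266/245297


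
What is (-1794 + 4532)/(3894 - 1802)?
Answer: 1369/1046 ≈ 1.3088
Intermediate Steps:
(-1794 + 4532)/(3894 - 1802) = 2738/2092 = 2738*(1/2092) = 1369/1046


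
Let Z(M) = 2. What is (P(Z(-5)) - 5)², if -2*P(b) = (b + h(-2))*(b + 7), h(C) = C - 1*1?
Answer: ¼ ≈ 0.25000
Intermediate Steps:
h(C) = -1 + C (h(C) = C - 1 = -1 + C)
P(b) = -(-3 + b)*(7 + b)/2 (P(b) = -(b + (-1 - 2))*(b + 7)/2 = -(b - 3)*(7 + b)/2 = -(-3 + b)*(7 + b)/2)
(P(Z(-5)) - 5)² = ((21/2 - 2*2 - ½*2²) - 5)² = ((21/2 - 4 - ½*4) - 5)² = ((21/2 - 4 - 2) - 5)² = (9/2 - 5)² = (-½)² = ¼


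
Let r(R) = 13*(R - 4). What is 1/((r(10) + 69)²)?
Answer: 1/21609 ≈ 4.6277e-5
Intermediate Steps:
r(R) = -52 + 13*R (r(R) = 13*(-4 + R) = -52 + 13*R)
1/((r(10) + 69)²) = 1/(((-52 + 13*10) + 69)²) = 1/(((-52 + 130) + 69)²) = 1/((78 + 69)²) = 1/(147²) = 1/21609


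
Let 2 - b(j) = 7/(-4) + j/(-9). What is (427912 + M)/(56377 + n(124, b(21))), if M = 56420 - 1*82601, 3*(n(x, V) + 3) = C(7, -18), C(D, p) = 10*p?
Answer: 401731/56314 ≈ 7.1338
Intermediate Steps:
b(j) = 15/4 + j/9 (b(j) = 2 - (7/(-4) + j/(-9)) = 2 - (7*(-¼) + j*(-⅑)) = 2 - (-7/4 - j/9) = 2 + (7/4 + j/9) = 15/4 + j/9)
n(x, V) = -63 (n(x, V) = -3 + (10*(-18))/3 = -3 + (⅓)*(-180) = -3 - 60 = -63)
M = -26181 (M = 56420 - 82601 = -26181)
(427912 + M)/(56377 + n(124, b(21))) = (427912 - 26181)/(56377 - 63) = 401731/56314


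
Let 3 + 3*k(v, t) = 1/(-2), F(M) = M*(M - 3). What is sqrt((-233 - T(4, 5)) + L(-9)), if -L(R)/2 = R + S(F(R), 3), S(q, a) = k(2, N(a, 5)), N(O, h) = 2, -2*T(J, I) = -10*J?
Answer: I*sqrt(2094)/3 ≈ 15.253*I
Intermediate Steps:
T(J, I) = 5*J (T(J, I) = -(-5)*J = 5*J)
F(M) = M*(-3 + M)
k(v, t) = -7/6 (k(v, t) = -1 + (1/3)/(-2) = -1 + (1/3)*(-1/2) = -1 - 1/6 = -7/6)
S(q, a) = -7/6
L(R) = 7/3 - 2*R (L(R) = -2*(R - 7/6) = -2*(-7/6 + R) = 7/3 - 2*R)
sqrt((-233 - T(4, 5)) + L(-9)) = sqrt((-233 - 5*4) + (7/3 - 2*(-9))) = sqrt((-233 - 1*20) + (7/3 + 18)) = sqrt((-233 - 20) + 61/3) = sqrt(-253 + 61/3) = sqrt(-698/3) = I*sqrt(2094)/3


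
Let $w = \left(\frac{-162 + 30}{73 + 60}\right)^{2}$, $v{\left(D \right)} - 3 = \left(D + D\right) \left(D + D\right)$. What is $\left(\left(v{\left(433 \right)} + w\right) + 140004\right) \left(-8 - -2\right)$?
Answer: $- \frac{94455437586}{17689} \approx -5.3398 \cdot 10^{6}$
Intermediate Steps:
$v{\left(D \right)} = 3 + 4 D^{2}$ ($v{\left(D \right)} = 3 + \left(D + D\right) \left(D + D\right) = 3 + 2 D 2 D = 3 + 4 D^{2}$)
$w = \frac{17424}{17689}$ ($w = \left(- \frac{132}{133}\right)^{2} = \frac{17424}{17689} \approx 0.98502$)
$\left(\left(v{\left(433 \right)} + w\right) + 140004\right) \left(-8 - -2\right) = \left(\left(\left(3 + 4 \cdot 433^{2}\right) + \frac{17424}{17689}\right) + 140004\right) \left(-8 - -2\right) = \left(\left(\left(3 + 4 \cdot 187489\right) + \frac{17424}{17689}\right) + 140004\right) \left(-8 + 2\right) = \left(\left(\left(3 + 749956\right) + \frac{17424}{17689}\right) + 140004\right) \left(-6\right) = \left(\left(749959 + \frac{17424}{17689}\right) + 140004\right) \left(-6\right) = \left(\frac{13266042175}{17689} + 140004\right) \left(-6\right) = \frac{15742572931}{17689} \left(-6\right) = - \frac{94455437586}{17689}$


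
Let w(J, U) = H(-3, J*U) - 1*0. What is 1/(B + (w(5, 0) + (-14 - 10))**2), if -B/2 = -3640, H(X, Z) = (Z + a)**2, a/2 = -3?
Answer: 1/7424 ≈ 0.00013470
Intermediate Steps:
a = -6 (a = 2*(-3) = -6)
H(X, Z) = (-6 + Z)**2 (H(X, Z) = (Z - 6)**2 = (-6 + Z)**2)
B = 7280 (B = -2*(-3640) = 7280)
w(J, U) = (-6 + J*U)**2 (w(J, U) = (-6 + J*U)**2 - 1*0 = (-6 + J*U)**2 + 0 = (-6 + J*U)**2)
1/(B + (w(5, 0) + (-14 - 10))**2) = 1/(7280 + ((-6 + 5*0)**2 + (-14 - 10))**2) = 1/(7280 + ((-6 + 0)**2 - 24)**2) = 1/(7280 + ((-6)**2 - 24)**2) = 1/(7280 + (36 - 24)**2) = 1/(7280 + 12**2) = 1/(7280 + 144) = 1/7424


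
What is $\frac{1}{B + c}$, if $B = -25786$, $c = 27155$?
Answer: $\frac{1}{1369} \approx 0.00073046$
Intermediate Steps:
$\frac{1}{B + c} = \frac{1}{-25786 + 27155} = \frac{1}{1369}$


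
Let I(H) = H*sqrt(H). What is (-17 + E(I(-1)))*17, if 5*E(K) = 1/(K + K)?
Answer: -289 + 17*I/10 ≈ -289.0 + 1.7*I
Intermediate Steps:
I(H) = H**(3/2)
E(K) = 1/(10*K) (E(K) = 1/(5*(K + K)) = 1/(5*((2*K))) = (1/(2*K))/5 = 1/(10*K))
(-17 + E(I(-1)))*17 = (-17 + 1/(10*((-1)**(3/2))))*17 = (-17 + 1/(10*((-I))))*17 = (-17 + I/10)*17 = -289 + 17*I/10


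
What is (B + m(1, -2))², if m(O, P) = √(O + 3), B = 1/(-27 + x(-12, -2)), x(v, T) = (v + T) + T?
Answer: 7225/1849 ≈ 3.9075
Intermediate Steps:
x(v, T) = v + 2*T (x(v, T) = (T + v) + T = v + 2*T)
B = -1/43 (B = 1/(-27 + (-12 + 2*(-2))) = 1/(-27 + (-12 - 4)) = 1/(-27 - 16) = 1/(-43) = -1/43 ≈ -0.023256)
m(O, P) = √(3 + O)
(B + m(1, -2))² = (-1/43 + √(3 + 1))² = (-1/43 + √4)² = (-1/43 + 2)² = (85/43)² = 7225/1849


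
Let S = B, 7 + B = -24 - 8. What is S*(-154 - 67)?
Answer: 8619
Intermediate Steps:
B = -39 (B = -7 + (-24 - 8) = -7 - 32 = -39)
S = -39
S*(-154 - 67) = -39*(-154 - 67) = -39*(-221) = 8619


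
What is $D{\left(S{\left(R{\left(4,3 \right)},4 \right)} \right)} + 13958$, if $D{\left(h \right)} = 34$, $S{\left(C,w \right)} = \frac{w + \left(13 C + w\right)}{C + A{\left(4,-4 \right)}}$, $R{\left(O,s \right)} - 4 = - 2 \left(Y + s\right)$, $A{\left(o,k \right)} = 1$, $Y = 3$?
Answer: $13992$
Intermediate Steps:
$R{\left(O,s \right)} = -2 - 2 s$ ($R{\left(O,s \right)} = 4 - 2 \left(3 + s\right) = 4 - \left(6 + 2 s\right) = -2 - 2 s$)
$S{\left(C,w \right)} = \frac{2 w + 13 C}{1 + C}$ ($S{\left(C,w \right)} = \frac{w + \left(13 C + w\right)}{C + 1} = \frac{w + \left(w + 13 C\right)}{1 + C} = \frac{2 w + 13 C}{1 + C}$)
$D{\left(S{\left(R{\left(4,3 \right)},4 \right)} \right)} + 13958 = 34 + 13958 = 13992$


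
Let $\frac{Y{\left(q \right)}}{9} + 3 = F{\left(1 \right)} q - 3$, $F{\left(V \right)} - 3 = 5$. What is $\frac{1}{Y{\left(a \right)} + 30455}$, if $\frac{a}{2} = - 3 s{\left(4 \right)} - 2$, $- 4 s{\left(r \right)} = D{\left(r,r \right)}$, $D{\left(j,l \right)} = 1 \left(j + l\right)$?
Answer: $\frac{1}{30977} \approx 3.2282 \cdot 10^{-5}$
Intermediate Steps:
$D{\left(j,l \right)} = j + l$
$F{\left(V \right)} = 8$ ($F{\left(V \right)} = 3 + 5 = 8$)
$s{\left(r \right)} = - \frac{r}{2}$ ($s{\left(r \right)} = - \frac{r + r}{4} = - \frac{2 r}{4} = - \frac{r}{2}$)
$a = 8$ ($a = 2 \left(- 3 \left(\left(- \frac{1}{2}\right) 4\right) - 2\right) = 2 \left(\left(-3\right) \left(-2\right) - 2\right) = 2 \left(6 - 2\right) = 2 \cdot 4 = 8$)
$Y{\left(q \right)} = -54 + 72 q$ ($Y{\left(q \right)} = -27 + 9 \left(8 q - 3\right) = -27 + 9 \left(-3 + 8 q\right) = -27 + \left(-27 + 72 q\right) = -54 + 72 q$)
$\frac{1}{Y{\left(a \right)} + 30455} = \frac{1}{\left(-54 + 72 \cdot 8\right) + 30455} = \frac{1}{\left(-54 + 576\right) + 30455} = \frac{1}{522 + 30455} = \frac{1}{30977}$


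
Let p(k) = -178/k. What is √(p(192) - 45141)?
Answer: 5*I*√1040070/24 ≈ 212.47*I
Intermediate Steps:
√(p(192) - 45141) = √(-178/192 - 45141) = √(-178*1/192 - 45141) = √(-89/96 - 45141) = √(-4333625/96) = 5*I*√1040070/24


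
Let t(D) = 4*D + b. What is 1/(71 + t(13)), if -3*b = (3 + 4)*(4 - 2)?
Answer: 3/355 ≈ 0.0084507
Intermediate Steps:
b = -14/3 (b = -(3 + 4)*(4 - 2)/3 = -7*2/3 = -⅓*14 = -14/3 ≈ -4.6667)
t(D) = -14/3 + 4*D (t(D) = 4*D - 14/3 = -14/3 + 4*D)
1/(71 + t(13)) = 1/(71 + (-14/3 + 4*13)) = 1/(71 + (-14/3 + 52)) = 1/(71 + 142/3) = 1/(355/3) = 3/355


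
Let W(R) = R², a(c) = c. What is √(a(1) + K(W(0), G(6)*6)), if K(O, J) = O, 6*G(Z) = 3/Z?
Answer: 1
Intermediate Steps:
G(Z) = 1/(2*Z) (G(Z) = (3/Z)/6 = 1/(2*Z))
√(a(1) + K(W(0), G(6)*6)) = √(1 + 0²) = √(1 + 0) = √1 = 1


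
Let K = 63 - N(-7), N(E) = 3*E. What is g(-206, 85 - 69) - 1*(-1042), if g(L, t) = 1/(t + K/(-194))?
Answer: 1573517/1510 ≈ 1042.1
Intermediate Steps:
K = 84 (K = 63 - 3*(-7) = 63 - 1*(-21) = 63 + 21 = 84)
g(L, t) = 1/(-42/97 + t) (g(L, t) = 1/(t + 84/(-194)) = 1/(t + 84*(-1/194)) = 1/(t - 42/97) = 1/(-42/97 + t))
g(-206, 85 - 69) - 1*(-1042) = 97/(-42 + 97*(85 - 69)) - 1*(-1042) = 97/(-42 + 97*16) + 1042 = 97/(-42 + 1552) + 1042 = 97/1510 + 1042 = 1573517/1510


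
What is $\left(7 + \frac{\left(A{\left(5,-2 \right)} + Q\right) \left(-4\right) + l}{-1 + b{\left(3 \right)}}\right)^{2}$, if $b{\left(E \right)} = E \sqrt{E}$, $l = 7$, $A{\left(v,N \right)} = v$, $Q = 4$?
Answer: $\frac{11529}{169} - \frac{13311 \sqrt{3}}{338} \approx 0.0079044$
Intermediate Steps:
$b{\left(E \right)} = E^{\frac{3}{2}}$
$\left(7 + \frac{\left(A{\left(5,-2 \right)} + Q\right) \left(-4\right) + l}{-1 + b{\left(3 \right)}}\right)^{2} = \left(7 + \frac{\left(5 + 4\right) \left(-4\right) + 7}{-1 + 3^{\frac{3}{2}}}\right)^{2} = \left(7 + \frac{9 \left(-4\right) + 7}{-1 + 3 \sqrt{3}}\right)^{2} = \left(7 + \frac{-36 + 7}{-1 + 3 \sqrt{3}}\right)^{2} = \left(7 - \frac{29}{-1 + 3 \sqrt{3}}\right)^{2}$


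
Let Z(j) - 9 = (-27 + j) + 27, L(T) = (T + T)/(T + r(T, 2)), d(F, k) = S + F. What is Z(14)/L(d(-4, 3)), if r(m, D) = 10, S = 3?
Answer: -207/2 ≈ -103.50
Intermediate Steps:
d(F, k) = 3 + F
L(T) = 2*T/(10 + T) (L(T) = (T + T)/(T + 10) = (2*T)/(10 + T) = 2*T/(10 + T))
Z(j) = 9 + j (Z(j) = 9 + ((-27 + j) + 27) = 9 + j)
Z(14)/L(d(-4, 3)) = (9 + 14)/((2*(3 - 4)/(10 + (3 - 4)))) = 23/((2*(-1)/(10 - 1))) = 23/((2*(-1)/9)) = 23/((2*(-1)*(⅑))) = 23/(-2/9) = 23*(-9/2) = -207/2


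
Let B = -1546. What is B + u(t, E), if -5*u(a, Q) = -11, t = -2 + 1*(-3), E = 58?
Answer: -7719/5 ≈ -1543.8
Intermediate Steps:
t = -5 (t = -2 - 3 = -5)
u(a, Q) = 11/5 (u(a, Q) = -⅕*(-11) = 11/5)
B + u(t, E) = -1546 + 11/5 = -7719/5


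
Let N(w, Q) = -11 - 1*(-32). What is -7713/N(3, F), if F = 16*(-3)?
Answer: -2571/7 ≈ -367.29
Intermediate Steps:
F = -48
N(w, Q) = 21 (N(w, Q) = -11 + 32 = 21)
-7713/N(3, F) = -7713/21 = -7713*1/21 = -2571/7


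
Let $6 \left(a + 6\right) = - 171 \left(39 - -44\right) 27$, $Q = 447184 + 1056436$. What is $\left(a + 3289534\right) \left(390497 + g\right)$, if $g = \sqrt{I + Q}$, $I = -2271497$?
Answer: $\frac{2519220715543}{2} + \frac{6451319 i \sqrt{767877}}{2} \approx 1.2596 \cdot 10^{12} + 2.8266 \cdot 10^{9} i$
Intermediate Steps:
$Q = 1503620$
$g = i \sqrt{767877}$ ($g = \sqrt{-2271497 + 1503620} = \sqrt{-767877} = i \sqrt{767877} \approx 876.29 i$)
$a = - \frac{127749}{2}$ ($a = -6 + \frac{- 171 \left(39 - -44\right) 27}{6} = -6 + \frac{- 171 \left(39 + 44\right) 27}{6} = -6 + \frac{\left(-171\right) 83 \cdot 27}{6} = -6 + \frac{\left(-14193\right) 27}{6} = -6 + \frac{1}{6} \left(-383211\right) = -6 - \frac{127737}{2} = - \frac{127749}{2} \approx -63875.0$)
$\left(a + 3289534\right) \left(390497 + g\right) = \left(- \frac{127749}{2} + 3289534\right) \left(390497 + i \sqrt{767877}\right) = \frac{6451319 \left(390497 + i \sqrt{767877}\right)}{2} = \frac{2519220715543}{2} + \frac{6451319 i \sqrt{767877}}{2}$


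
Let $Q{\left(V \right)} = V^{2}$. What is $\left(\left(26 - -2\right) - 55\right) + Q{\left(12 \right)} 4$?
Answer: $549$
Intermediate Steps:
$\left(\left(26 - -2\right) - 55\right) + Q{\left(12 \right)} 4 = \left(\left(26 - -2\right) - 55\right) + 12^{2} \cdot 4 = \left(\left(26 + 2\right) - 55\right) + 144 \cdot 4 = \left(28 - 55\right) + 576 = -27 + 576 = 549$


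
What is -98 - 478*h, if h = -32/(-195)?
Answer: -34406/195 ≈ -176.44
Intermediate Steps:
h = 32/195 (h = -32*(-1/195) = 32/195 ≈ 0.16410)
-98 - 478*h = -98 - 478*32/195 = -98 - 15296/195 = -34406/195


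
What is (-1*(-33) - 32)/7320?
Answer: 1/7320 ≈ 0.00013661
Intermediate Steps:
(-1*(-33) - 32)/7320 = (33 - 32)*(1/7320) = 1*(1/7320) = 1/7320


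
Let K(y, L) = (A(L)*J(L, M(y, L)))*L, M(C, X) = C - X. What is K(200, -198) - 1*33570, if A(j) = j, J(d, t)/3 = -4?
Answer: -504018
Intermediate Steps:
J(d, t) = -12 (J(d, t) = 3*(-4) = -12)
K(y, L) = -12*L² (K(y, L) = (L*(-12))*L = (-12*L)*L = -12*L²)
K(200, -198) - 1*33570 = -12*(-198)² - 1*33570 = -12*39204 - 33570 = -470448 - 33570 = -504018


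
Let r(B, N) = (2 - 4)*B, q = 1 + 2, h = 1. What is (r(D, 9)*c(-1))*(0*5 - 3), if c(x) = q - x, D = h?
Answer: 24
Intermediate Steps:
D = 1
q = 3
r(B, N) = -2*B
c(x) = 3 - x
(r(D, 9)*c(-1))*(0*5 - 3) = ((-2*1)*(3 - 1*(-1)))*(0*5 - 3) = (-2*(3 + 1))*(0 - 3) = -2*4*(-3) = -8*(-3) = 24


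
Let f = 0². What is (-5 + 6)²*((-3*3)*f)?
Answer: 0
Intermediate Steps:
f = 0
(-5 + 6)²*((-3*3)*f) = (-5 + 6)²*(-3*3*0) = 1²*(-9*0) = 1*0 = 0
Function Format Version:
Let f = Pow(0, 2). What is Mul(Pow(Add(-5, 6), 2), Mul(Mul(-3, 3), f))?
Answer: 0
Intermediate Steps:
f = 0
Mul(Pow(Add(-5, 6), 2), Mul(Mul(-3, 3), f)) = Mul(Pow(Add(-5, 6), 2), Mul(Mul(-3, 3), 0)) = Mul(Pow(1, 2), Mul(-9, 0)) = Mul(1, 0) = 0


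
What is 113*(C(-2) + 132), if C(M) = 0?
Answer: 14916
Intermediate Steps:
113*(C(-2) + 132) = 113*(0 + 132) = 113*132 = 14916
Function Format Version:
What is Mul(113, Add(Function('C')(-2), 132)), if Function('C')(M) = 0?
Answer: 14916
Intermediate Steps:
Mul(113, Add(Function('C')(-2), 132)) = Mul(113, Add(0, 132)) = Mul(113, 132) = 14916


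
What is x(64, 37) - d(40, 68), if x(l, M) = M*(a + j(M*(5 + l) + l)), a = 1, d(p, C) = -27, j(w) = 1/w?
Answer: 167525/2617 ≈ 64.014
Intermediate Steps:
j(w) = 1/w
x(l, M) = M*(1 + 1/(l + M*(5 + l))) (x(l, M) = M*(1 + 1/(M*(5 + l) + l)) = M*(1 + 1/(l + M*(5 + l))))
x(64, 37) - d(40, 68) = 37*(1 + 64 + 5*37 + 37*64)/(64 + 5*37 + 37*64) - 1*(-27) = 37*(1 + 64 + 185 + 2368)/(64 + 185 + 2368) + 27 = 37*2618/2617 + 27 = 37*(1/2617)*2618 + 27 = 96866/2617 + 27 = 167525/2617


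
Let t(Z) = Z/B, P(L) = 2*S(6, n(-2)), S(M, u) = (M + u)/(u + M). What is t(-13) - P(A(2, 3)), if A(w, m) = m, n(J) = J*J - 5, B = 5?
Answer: -23/5 ≈ -4.6000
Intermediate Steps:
n(J) = -5 + J**2 (n(J) = J**2 - 5 = -5 + J**2)
S(M, u) = 1 (S(M, u) = (M + u)/(M + u) = 1)
P(L) = 2 (P(L) = 2*1 = 2)
t(Z) = Z/5
t(-13) - P(A(2, 3)) = (1/5)*(-13) - 1*2 = -13/5 - 2 = -23/5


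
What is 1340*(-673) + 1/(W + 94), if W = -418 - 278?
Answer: -542895641/602 ≈ -9.0182e+5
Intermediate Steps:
W = -696
1340*(-673) + 1/(W + 94) = 1340*(-673) + 1/(-696 + 94) = -901820 + 1/(-602) = -901820 - 1/602 = -542895641/602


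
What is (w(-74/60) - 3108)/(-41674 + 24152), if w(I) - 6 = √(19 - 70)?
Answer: 1551/8761 - I*√51/17522 ≈ 0.17703 - 0.00040757*I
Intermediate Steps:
w(I) = 6 + I*√51 (w(I) = 6 + √(19 - 70) = 6 + √(-51) = 6 + I*√51)
(w(-74/60) - 3108)/(-41674 + 24152) = ((6 + I*√51) - 3108)/(-41674 + 24152) = (-3102 + I*√51)/(-17522) = (-3102 + I*√51)*(-1/17522) = 1551/8761 - I*√51/17522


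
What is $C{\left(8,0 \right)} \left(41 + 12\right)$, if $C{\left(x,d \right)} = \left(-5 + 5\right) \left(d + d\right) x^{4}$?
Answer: $0$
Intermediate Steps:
$C{\left(x,d \right)} = 0$ ($C{\left(x,d \right)} = 0 \cdot 2 d x^{4} = 0 x^{4} = 0$)
$C{\left(8,0 \right)} \left(41 + 12\right) = 0 \left(41 + 12\right) = 0 \cdot 53 = 0$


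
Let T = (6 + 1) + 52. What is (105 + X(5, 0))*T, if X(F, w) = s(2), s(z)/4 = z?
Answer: 6667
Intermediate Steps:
s(z) = 4*z
X(F, w) = 8 (X(F, w) = 4*2 = 8)
T = 59 (T = 7 + 52 = 59)
(105 + X(5, 0))*T = (105 + 8)*59 = 113*59 = 6667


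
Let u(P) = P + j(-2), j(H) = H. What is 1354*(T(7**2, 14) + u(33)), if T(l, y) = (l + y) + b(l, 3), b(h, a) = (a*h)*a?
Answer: 724390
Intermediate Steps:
b(h, a) = h*a**2
u(P) = -2 + P (u(P) = P - 2 = -2 + P)
T(l, y) = y + 10*l (T(l, y) = (l + y) + l*3**2 = (l + y) + l*9 = (l + y) + 9*l = y + 10*l)
1354*(T(7**2, 14) + u(33)) = 1354*((14 + 10*7**2) + (-2 + 33)) = 1354*((14 + 10*49) + 31) = 1354*((14 + 490) + 31) = 1354*(504 + 31) = 1354*535 = 724390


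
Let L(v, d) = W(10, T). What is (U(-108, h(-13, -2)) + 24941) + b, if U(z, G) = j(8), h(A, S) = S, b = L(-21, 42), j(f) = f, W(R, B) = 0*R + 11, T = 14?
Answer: 24960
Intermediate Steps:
W(R, B) = 11 (W(R, B) = 0 + 11 = 11)
L(v, d) = 11
b = 11
U(z, G) = 8
(U(-108, h(-13, -2)) + 24941) + b = (8 + 24941) + 11 = 24949 + 11 = 24960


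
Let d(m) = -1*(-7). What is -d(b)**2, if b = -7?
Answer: -49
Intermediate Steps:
d(m) = 7
-d(b)**2 = -1*7**2 = -1*49 = -49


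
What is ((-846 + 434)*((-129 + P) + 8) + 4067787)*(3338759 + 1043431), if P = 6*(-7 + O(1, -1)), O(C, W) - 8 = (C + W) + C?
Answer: 18022610902050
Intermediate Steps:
O(C, W) = 8 + W + 2*C (O(C, W) = 8 + ((C + W) + C) = 8 + (W + 2*C) = 8 + W + 2*C)
P = 12 (P = 6*(-7 + (8 - 1 + 2*1)) = 6*(-7 + (8 - 1 + 2)) = 6*(-7 + 9) = 6*2 = 12)
((-846 + 434)*((-129 + P) + 8) + 4067787)*(3338759 + 1043431) = ((-846 + 434)*((-129 + 12) + 8) + 4067787)*(3338759 + 1043431) = (-412*(-117 + 8) + 4067787)*4382190 = (-412*(-109) + 4067787)*4382190 = (44908 + 4067787)*4382190 = 4112695*4382190 = 18022610902050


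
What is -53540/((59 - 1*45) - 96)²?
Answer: -13385/1681 ≈ -7.9625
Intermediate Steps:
-53540/((59 - 1*45) - 96)² = -53540/((59 - 45) - 96)² = -53540/(14 - 96)² = -53540/((-82)²) = -53540/6724 = -53540*1/6724 = -13385/1681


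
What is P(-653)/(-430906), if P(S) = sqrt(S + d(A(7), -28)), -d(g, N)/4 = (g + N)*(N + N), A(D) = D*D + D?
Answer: -sqrt(5619)/430906 ≈ -0.00017396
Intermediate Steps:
A(D) = D + D**2 (A(D) = D**2 + D = D + D**2)
d(g, N) = -8*N*(N + g) (d(g, N) = -4*(g + N)*(N + N) = -4*(N + g)*2*N = -8*N*(N + g))
P(S) = sqrt(6272 + S) (P(S) = sqrt(S - 8*(-28)*(-28 + 7*(1 + 7))) = sqrt(S - 8*(-28)*(-28 + 7*8)) = sqrt(S - 8*(-28)*(-28 + 56)) = sqrt(S - 8*(-28)*28) = sqrt(S + 6272) = sqrt(6272 + S))
P(-653)/(-430906) = sqrt(6272 - 653)/(-430906) = sqrt(5619)*(-1/430906) = -sqrt(5619)/430906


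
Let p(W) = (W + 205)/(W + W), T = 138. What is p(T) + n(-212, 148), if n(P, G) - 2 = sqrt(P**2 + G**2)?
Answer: 895/276 + 4*sqrt(4178) ≈ 261.79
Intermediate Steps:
p(W) = (205 + W)/(2*W) (p(W) = (205 + W)/((2*W)) = (205 + W)*(1/(2*W)) = (205 + W)/(2*W))
n(P, G) = 2 + sqrt(G**2 + P**2) (n(P, G) = 2 + sqrt(P**2 + G**2) = 2 + sqrt(G**2 + P**2))
p(T) + n(-212, 148) = (1/2)*(205 + 138)/138 + (2 + sqrt(148**2 + (-212)**2)) = (1/2)*(1/138)*343 + (2 + sqrt(21904 + 44944)) = 343/276 + (2 + sqrt(66848)) = 343/276 + (2 + 4*sqrt(4178)) = 895/276 + 4*sqrt(4178)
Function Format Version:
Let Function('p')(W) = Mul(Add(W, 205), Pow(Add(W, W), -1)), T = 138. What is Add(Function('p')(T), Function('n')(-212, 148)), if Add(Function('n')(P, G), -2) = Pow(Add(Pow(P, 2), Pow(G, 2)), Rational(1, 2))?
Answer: Add(Rational(895, 276), Mul(4, Pow(4178, Rational(1, 2)))) ≈ 261.79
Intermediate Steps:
Function('p')(W) = Mul(Rational(1, 2), Pow(W, -1), Add(205, W)) (Function('p')(W) = Mul(Add(205, W), Pow(Mul(2, W), -1)) = Mul(Add(205, W), Mul(Rational(1, 2), Pow(W, -1))) = Mul(Rational(1, 2), Pow(W, -1), Add(205, W)))
Function('n')(P, G) = Add(2, Pow(Add(Pow(G, 2), Pow(P, 2)), Rational(1, 2))) (Function('n')(P, G) = Add(2, Pow(Add(Pow(P, 2), Pow(G, 2)), Rational(1, 2))) = Add(2, Pow(Add(Pow(G, 2), Pow(P, 2)), Rational(1, 2))))
Add(Function('p')(T), Function('n')(-212, 148)) = Add(Mul(Rational(1, 2), Pow(138, -1), Add(205, 138)), Add(2, Pow(Add(Pow(148, 2), Pow(-212, 2)), Rational(1, 2)))) = Add(Mul(Rational(1, 2), Rational(1, 138), 343), Add(2, Pow(Add(21904, 44944), Rational(1, 2)))) = Add(Rational(343, 276), Add(2, Pow(66848, Rational(1, 2)))) = Add(Rational(343, 276), Add(2, Mul(4, Pow(4178, Rational(1, 2))))) = Add(Rational(895, 276), Mul(4, Pow(4178, Rational(1, 2))))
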